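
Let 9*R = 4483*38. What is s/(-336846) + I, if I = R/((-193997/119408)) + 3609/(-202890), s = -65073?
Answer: -38616130856391741097/3314568962576295 ≈ -11650.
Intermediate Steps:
R = 170354/9 (R = (4483*38)/9 = (⅑)*170354 = 170354/9 ≈ 18928.)
I = -1375706566521679/118080153990 (I = 170354/(9*((-193997/119408))) + 3609/(-202890) = 170354/(9*((-193997*1/119408))) + 3609*(-1/202890) = 170354/(9*(-193997/119408)) - 1203/67630 = (170354/9)*(-119408/193997) - 1203/67630 = -20341630432/1745973 - 1203/67630 = -1375706566521679/118080153990 ≈ -11651.)
s/(-336846) + I = -65073/(-336846) - 1375706566521679/118080153990 = -65073*(-1/336846) - 1375706566521679/118080153990 = 21691/112282 - 1375706566521679/118080153990 = -38616130856391741097/3314568962576295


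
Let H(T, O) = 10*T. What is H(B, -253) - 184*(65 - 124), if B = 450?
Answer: 15356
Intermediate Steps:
H(B, -253) - 184*(65 - 124) = 10*450 - 184*(65 - 124) = 4500 - 184*(-59) = 4500 + 10856 = 15356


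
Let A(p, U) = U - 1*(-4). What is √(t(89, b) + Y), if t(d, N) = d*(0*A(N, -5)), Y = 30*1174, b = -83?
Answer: 2*√8805 ≈ 187.67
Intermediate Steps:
A(p, U) = 4 + U (A(p, U) = U + 4 = 4 + U)
Y = 35220
t(d, N) = 0 (t(d, N) = d*(0*(4 - 5)) = d*(0*(-1)) = d*0 = 0)
√(t(89, b) + Y) = √(0 + 35220) = √35220 = 2*√8805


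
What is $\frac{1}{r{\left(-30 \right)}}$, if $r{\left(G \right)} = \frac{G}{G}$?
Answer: $1$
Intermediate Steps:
$r{\left(G \right)} = 1$
$\frac{1}{r{\left(-30 \right)}} = 1^{-1} = 1$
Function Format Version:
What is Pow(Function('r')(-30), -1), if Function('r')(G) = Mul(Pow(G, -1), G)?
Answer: 1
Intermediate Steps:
Function('r')(G) = 1
Pow(Function('r')(-30), -1) = Pow(1, -1) = 1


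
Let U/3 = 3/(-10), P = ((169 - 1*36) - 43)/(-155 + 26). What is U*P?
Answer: 27/43 ≈ 0.62791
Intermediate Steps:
P = -30/43 (P = ((169 - 36) - 43)/(-129) = (133 - 43)*(-1/129) = 90*(-1/129) = -30/43 ≈ -0.69767)
U = -9/10 (U = 3*(3/(-10)) = 3*(3*(-1/10)) = 3*(-3/10) = -9/10 ≈ -0.90000)
U*P = -9/10*(-30/43) = 27/43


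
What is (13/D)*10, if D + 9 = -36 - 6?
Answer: -130/51 ≈ -2.5490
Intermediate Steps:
D = -51 (D = -9 + (-36 - 6) = -9 - 42 = -51)
(13/D)*10 = (13/(-51))*10 = (13*(-1/51))*10 = -13/51*10 = -130/51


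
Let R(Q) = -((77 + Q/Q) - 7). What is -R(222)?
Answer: 71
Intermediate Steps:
R(Q) = -71 (R(Q) = -((77 + 1) - 7) = -(78 - 7) = -1*71 = -71)
-R(222) = -1*(-71) = 71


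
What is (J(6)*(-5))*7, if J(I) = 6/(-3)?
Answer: 70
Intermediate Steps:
J(I) = -2 (J(I) = 6*(-⅓) = -2)
(J(6)*(-5))*7 = -2*(-5)*7 = 10*7 = 70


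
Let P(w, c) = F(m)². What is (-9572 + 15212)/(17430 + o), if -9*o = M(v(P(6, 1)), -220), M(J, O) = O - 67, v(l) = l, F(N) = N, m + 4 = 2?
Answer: 50760/157157 ≈ 0.32299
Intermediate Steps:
m = -2 (m = -4 + 2 = -2)
P(w, c) = 4 (P(w, c) = (-2)² = 4)
M(J, O) = -67 + O
o = 287/9 (o = -(-67 - 220)/9 = -⅑*(-287) = 287/9 ≈ 31.889)
(-9572 + 15212)/(17430 + o) = (-9572 + 15212)/(17430 + 287/9) = 5640/(157157/9) = 5640*(9/157157) = 50760/157157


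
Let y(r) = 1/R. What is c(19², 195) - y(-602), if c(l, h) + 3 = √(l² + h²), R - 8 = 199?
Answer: -622/207 + √168346 ≈ 407.29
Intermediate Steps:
R = 207 (R = 8 + 199 = 207)
y(r) = 1/207
c(l, h) = -3 + √(h² + l²) (c(l, h) = -3 + √(l² + h²) = -3 + √(h² + l²))
c(19², 195) - y(-602) = (-3 + √(195² + (19²)²)) - 1*1/207 = (-3 + √(38025 + 361²)) - 1/207 = (-3 + √(38025 + 130321)) - 1/207 = (-3 + √168346) - 1/207 = -622/207 + √168346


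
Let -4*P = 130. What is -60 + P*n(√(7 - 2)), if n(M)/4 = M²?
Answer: -710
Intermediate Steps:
P = -65/2 (P = -¼*130 = -65/2 ≈ -32.500)
n(M) = 4*M²
-60 + P*n(√(7 - 2)) = -60 - 130*(√(7 - 2))² = -60 - 130*(√5)² = -60 - 130*5 = -60 - 65/2*20 = -60 - 650 = -710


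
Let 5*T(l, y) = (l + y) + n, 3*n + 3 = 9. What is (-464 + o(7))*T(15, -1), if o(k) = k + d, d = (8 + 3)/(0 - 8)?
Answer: -7334/5 ≈ -1466.8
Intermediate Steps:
n = 2 (n = -1 + (⅓)*9 = -1 + 3 = 2)
d = -11/8 (d = 11/(-8) = 11*(-⅛) = -11/8 ≈ -1.3750)
o(k) = -11/8 + k (o(k) = k - 11/8 = -11/8 + k)
T(l, y) = ⅖ + l/5 + y/5 (T(l, y) = ((l + y) + 2)/5 = (2 + l + y)/5 = ⅖ + l/5 + y/5)
(-464 + o(7))*T(15, -1) = (-464 + (-11/8 + 7))*(⅖ + (⅕)*15 + (⅕)*(-1)) = (-464 + 45/8)*(⅖ + 3 - ⅕) = -3667/8*16/5 = -7334/5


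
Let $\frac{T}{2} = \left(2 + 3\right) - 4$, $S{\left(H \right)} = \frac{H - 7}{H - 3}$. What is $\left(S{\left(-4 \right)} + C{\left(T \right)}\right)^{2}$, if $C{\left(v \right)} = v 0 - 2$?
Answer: $\frac{9}{49} \approx 0.18367$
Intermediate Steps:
$S{\left(H \right)} = \frac{-7 + H}{-3 + H}$
$T = 2$ ($T = 2 \left(\left(2 + 3\right) - 4\right) = 2 \left(5 - 4\right) = 2 \cdot 1 = 2$)
$C{\left(v \right)} = -2$ ($C{\left(v \right)} = 0 - 2 = -2$)
$\left(S{\left(-4 \right)} + C{\left(T \right)}\right)^{2} = \left(\frac{-7 - 4}{-3 - 4} - 2\right)^{2} = \left(\frac{1}{-7} \left(-11\right) - 2\right)^{2} = \left(\left(- \frac{1}{7}\right) \left(-11\right) - 2\right)^{2} = \left(\frac{11}{7} - 2\right)^{2} = \left(- \frac{3}{7}\right)^{2} = \frac{9}{49}$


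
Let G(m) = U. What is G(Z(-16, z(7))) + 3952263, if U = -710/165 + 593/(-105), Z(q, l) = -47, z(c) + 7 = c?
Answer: 1521617424/385 ≈ 3.9523e+6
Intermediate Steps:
z(c) = -7 + c
U = -3831/385 (U = -710*1/165 + 593*(-1/105) = -142/33 - 593/105 = -3831/385 ≈ -9.9507)
G(m) = -3831/385
G(Z(-16, z(7))) + 3952263 = -3831/385 + 3952263 = 1521617424/385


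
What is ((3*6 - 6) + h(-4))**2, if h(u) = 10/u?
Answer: 361/4 ≈ 90.250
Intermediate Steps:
((3*6 - 6) + h(-4))**2 = ((3*6 - 6) + 10/(-4))**2 = ((18 - 6) + 10*(-1/4))**2 = (12 - 5/2)**2 = (19/2)**2 = 361/4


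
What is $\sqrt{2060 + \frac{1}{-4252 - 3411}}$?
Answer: $\frac{\sqrt{120966424477}}{7663} \approx 45.387$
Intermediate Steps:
$\sqrt{2060 + \frac{1}{-4252 - 3411}} = \sqrt{2060 + \frac{1}{-7663}} = \sqrt{2060 - \frac{1}{7663}} = \sqrt{\frac{15785779}{7663}} = \frac{\sqrt{120966424477}}{7663}$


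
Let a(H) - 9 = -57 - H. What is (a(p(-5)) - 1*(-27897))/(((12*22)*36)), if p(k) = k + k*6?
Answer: 6971/2376 ≈ 2.9339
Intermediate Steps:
p(k) = 7*k (p(k) = k + 6*k = 7*k)
a(H) = -48 - H (a(H) = 9 + (-57 - H) = -48 - H)
(a(p(-5)) - 1*(-27897))/(((12*22)*36)) = ((-48 - 7*(-5)) - 1*(-27897))/(((12*22)*36)) = ((-48 - 1*(-35)) + 27897)/((264*36)) = ((-48 + 35) + 27897)/9504 = (-13 + 27897)*(1/9504) = 27884*(1/9504) = 6971/2376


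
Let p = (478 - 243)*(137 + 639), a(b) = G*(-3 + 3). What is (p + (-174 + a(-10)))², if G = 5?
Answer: 33191738596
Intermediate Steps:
a(b) = 0 (a(b) = 5*(-3 + 3) = 5*0 = 0)
p = 182360 (p = 235*776 = 182360)
(p + (-174 + a(-10)))² = (182360 + (-174 + 0))² = (182360 - 174)² = 182186² = 33191738596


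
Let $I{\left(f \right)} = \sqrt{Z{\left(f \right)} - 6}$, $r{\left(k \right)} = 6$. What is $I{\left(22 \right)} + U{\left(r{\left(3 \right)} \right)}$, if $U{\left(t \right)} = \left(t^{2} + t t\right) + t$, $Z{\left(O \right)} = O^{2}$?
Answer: $78 + \sqrt{478} \approx 99.863$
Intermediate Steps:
$I{\left(f \right)} = \sqrt{-6 + f^{2}}$ ($I{\left(f \right)} = \sqrt{f^{2} - 6} = \sqrt{-6 + f^{2}}$)
$U{\left(t \right)} = t + 2 t^{2}$ ($U{\left(t \right)} = \left(t^{2} + t^{2}\right) + t = 2 t^{2} + t = t + 2 t^{2}$)
$I{\left(22 \right)} + U{\left(r{\left(3 \right)} \right)} = \sqrt{-6 + 22^{2}} + 6 \left(1 + 2 \cdot 6\right) = \sqrt{-6 + 484} + 6 \left(1 + 12\right) = \sqrt{478} + 6 \cdot 13 = \sqrt{478} + 78 = 78 + \sqrt{478}$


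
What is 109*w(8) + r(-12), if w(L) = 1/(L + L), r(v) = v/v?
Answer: 125/16 ≈ 7.8125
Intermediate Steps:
r(v) = 1
w(L) = 1/(2*L)
109*w(8) + r(-12) = 109*((½)/8) + 1 = 109*((½)*(⅛)) + 1 = 109*(1/16) + 1 = 109/16 + 1 = 125/16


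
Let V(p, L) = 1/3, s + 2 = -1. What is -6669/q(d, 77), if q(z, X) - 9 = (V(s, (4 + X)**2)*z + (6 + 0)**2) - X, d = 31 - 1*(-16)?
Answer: 20007/49 ≈ 408.31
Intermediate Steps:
s = -3 (s = -2 - 1 = -3)
d = 47 (d = 31 + 16 = 47)
V(p, L) = 1/3
q(z, X) = 45 - X + z/3 (q(z, X) = 9 + ((z/3 + (6 + 0)**2) - X) = 9 + ((z/3 + 6**2) - X) = 9 + ((z/3 + 36) - X) = 9 + ((36 + z/3) - X) = 9 + (36 - X + z/3) = 45 - X + z/3)
-6669/q(d, 77) = -6669/(45 - 1*77 + (1/3)*47) = -6669/(45 - 77 + 47/3) = -6669/(-49/3) = -6669*(-3/49) = 20007/49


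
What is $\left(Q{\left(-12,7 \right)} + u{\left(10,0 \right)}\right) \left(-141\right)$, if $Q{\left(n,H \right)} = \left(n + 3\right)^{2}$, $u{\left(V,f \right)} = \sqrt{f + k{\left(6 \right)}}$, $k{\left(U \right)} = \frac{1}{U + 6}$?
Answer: $-11421 - \frac{47 \sqrt{3}}{2} \approx -11462.0$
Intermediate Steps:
$k{\left(U \right)} = \frac{1}{6 + U}$
$u{\left(V,f \right)} = \sqrt{\frac{1}{12} + f}$ ($u{\left(V,f \right)} = \sqrt{f + \frac{1}{6 + 6}} = \sqrt{f + \frac{1}{12}} = \sqrt{\frac{1}{12} + f}$)
$Q{\left(n,H \right)} = \left(3 + n\right)^{2}$
$\left(Q{\left(-12,7 \right)} + u{\left(10,0 \right)}\right) \left(-141\right) = \left(\left(3 - 12\right)^{2} + \frac{\sqrt{3 + 36 \cdot 0}}{6}\right) \left(-141\right) = \left(\left(-9\right)^{2} + \frac{\sqrt{3 + 0}}{6}\right) \left(-141\right) = \left(81 + \frac{\sqrt{3}}{6}\right) \left(-141\right) = -11421 - \frac{47 \sqrt{3}}{2}$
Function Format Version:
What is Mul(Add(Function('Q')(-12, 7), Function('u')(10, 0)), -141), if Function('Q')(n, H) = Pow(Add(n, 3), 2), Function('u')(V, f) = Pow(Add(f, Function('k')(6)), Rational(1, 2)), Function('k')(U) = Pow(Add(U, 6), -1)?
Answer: Add(-11421, Mul(Rational(-47, 2), Pow(3, Rational(1, 2)))) ≈ -11462.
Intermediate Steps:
Function('k')(U) = Pow(Add(6, U), -1)
Function('u')(V, f) = Pow(Add(Rational(1, 12), f), Rational(1, 2)) (Function('u')(V, f) = Pow(Add(f, Pow(Add(6, 6), -1)), Rational(1, 2)) = Pow(Add(f, Pow(12, -1)), Rational(1, 2)) = Pow(Add(f, Rational(1, 12)), Rational(1, 2)) = Pow(Add(Rational(1, 12), f), Rational(1, 2)))
Function('Q')(n, H) = Pow(Add(3, n), 2)
Mul(Add(Function('Q')(-12, 7), Function('u')(10, 0)), -141) = Mul(Add(Pow(Add(3, -12), 2), Mul(Rational(1, 6), Pow(Add(3, Mul(36, 0)), Rational(1, 2)))), -141) = Mul(Add(Pow(-9, 2), Mul(Rational(1, 6), Pow(Add(3, 0), Rational(1, 2)))), -141) = Mul(Add(81, Mul(Rational(1, 6), Pow(3, Rational(1, 2)))), -141) = Add(-11421, Mul(Rational(-47, 2), Pow(3, Rational(1, 2))))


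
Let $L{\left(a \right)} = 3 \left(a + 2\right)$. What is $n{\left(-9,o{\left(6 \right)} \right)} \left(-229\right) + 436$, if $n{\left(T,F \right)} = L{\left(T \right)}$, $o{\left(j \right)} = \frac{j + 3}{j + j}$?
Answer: $5245$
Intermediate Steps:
$L{\left(a \right)} = 6 + 3 a$ ($L{\left(a \right)} = 3 \left(2 + a\right) = 6 + 3 a$)
$o{\left(j \right)} = \frac{3 + j}{2 j}$
$n{\left(T,F \right)} = 6 + 3 T$
$n{\left(-9,o{\left(6 \right)} \right)} \left(-229\right) + 436 = \left(6 + 3 \left(-9\right)\right) \left(-229\right) + 436 = \left(6 - 27\right) \left(-229\right) + 436 = \left(-21\right) \left(-229\right) + 436 = 4809 + 436 = 5245$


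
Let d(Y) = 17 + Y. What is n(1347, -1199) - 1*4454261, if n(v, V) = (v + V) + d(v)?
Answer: -4452749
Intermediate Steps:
n(v, V) = 17 + V + 2*v (n(v, V) = (v + V) + (17 + v) = (V + v) + (17 + v) = 17 + V + 2*v)
n(1347, -1199) - 1*4454261 = (17 - 1199 + 2*1347) - 1*4454261 = (17 - 1199 + 2694) - 4454261 = 1512 - 4454261 = -4452749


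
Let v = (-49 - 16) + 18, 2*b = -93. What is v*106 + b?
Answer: -10057/2 ≈ -5028.5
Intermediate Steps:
b = -93/2 (b = (½)*(-93) = -93/2 ≈ -46.500)
v = -47 (v = -65 + 18 = -47)
v*106 + b = -47*106 - 93/2 = -4982 - 93/2 = -10057/2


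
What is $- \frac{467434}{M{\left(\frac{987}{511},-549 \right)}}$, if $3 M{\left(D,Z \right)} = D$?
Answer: $- \frac{34122682}{47} \approx -7.2601 \cdot 10^{5}$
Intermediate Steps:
$M{\left(D,Z \right)} = \frac{D}{3}$
$- \frac{467434}{M{\left(\frac{987}{511},-549 \right)}} = - \frac{467434}{\frac{1}{3} \cdot \frac{987}{511}} = - \frac{467434}{\frac{1}{3} \cdot 987 \cdot \frac{1}{511}} = - \frac{467434}{\frac{1}{3} \cdot \frac{141}{73}} = - \frac{467434}{\frac{47}{73}} = \left(-467434\right) \frac{73}{47} = - \frac{34122682}{47}$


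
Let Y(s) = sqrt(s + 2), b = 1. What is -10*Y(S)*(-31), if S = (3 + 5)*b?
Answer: 310*sqrt(10) ≈ 980.31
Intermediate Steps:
S = 8 (S = (3 + 5)*1 = 8*1 = 8)
Y(s) = sqrt(2 + s)
-10*Y(S)*(-31) = -10*sqrt(2 + 8)*(-31) = -10*sqrt(10)*(-31) = 310*sqrt(10)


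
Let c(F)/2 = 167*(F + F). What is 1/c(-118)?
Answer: -1/78824 ≈ -1.2686e-5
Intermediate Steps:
c(F) = 668*F (c(F) = 2*(167*(F + F)) = 2*(167*(2*F)) = 2*(334*F) = 668*F)
1/c(-118) = 1/(668*(-118)) = 1/(-78824) = -1/78824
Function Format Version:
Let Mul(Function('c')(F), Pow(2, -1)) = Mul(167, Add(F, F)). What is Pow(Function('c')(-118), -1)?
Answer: Rational(-1, 78824) ≈ -1.2686e-5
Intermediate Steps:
Function('c')(F) = Mul(668, F) (Function('c')(F) = Mul(2, Mul(167, Add(F, F))) = Mul(2, Mul(167, Mul(2, F))) = Mul(2, Mul(334, F)) = Mul(668, F))
Pow(Function('c')(-118), -1) = Pow(Mul(668, -118), -1) = Pow(-78824, -1) = Rational(-1, 78824)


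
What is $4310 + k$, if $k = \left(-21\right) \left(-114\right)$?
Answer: $6704$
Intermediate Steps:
$k = 2394$
$4310 + k = 4310 + 2394 = 6704$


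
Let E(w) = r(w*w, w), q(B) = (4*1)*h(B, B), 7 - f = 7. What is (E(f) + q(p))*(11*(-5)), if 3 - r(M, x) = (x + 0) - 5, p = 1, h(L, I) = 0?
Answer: -440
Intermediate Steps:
f = 0 (f = 7 - 1*7 = 7 - 7 = 0)
q(B) = 0 (q(B) = (4*1)*0 = 4*0 = 0)
r(M, x) = 8 - x (r(M, x) = 3 - ((x + 0) - 5) = 3 - (x - 5) = 3 - (-5 + x) = 3 + (5 - x) = 8 - x)
E(w) = 8 - w
(E(f) + q(p))*(11*(-5)) = ((8 - 1*0) + 0)*(11*(-5)) = ((8 + 0) + 0)*(-55) = (8 + 0)*(-55) = 8*(-55) = -440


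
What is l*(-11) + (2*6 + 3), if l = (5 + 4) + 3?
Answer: -117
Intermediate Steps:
l = 12 (l = 9 + 3 = 12)
l*(-11) + (2*6 + 3) = 12*(-11) + (2*6 + 3) = -132 + (12 + 3) = -132 + 15 = -117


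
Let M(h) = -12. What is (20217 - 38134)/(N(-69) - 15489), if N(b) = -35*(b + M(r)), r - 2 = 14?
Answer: 943/666 ≈ 1.4159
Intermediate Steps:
r = 16 (r = 2 + 14 = 16)
N(b) = 420 - 35*b (N(b) = -35*(b - 12) = -35*(-12 + b) = 420 - 35*b)
(20217 - 38134)/(N(-69) - 15489) = (20217 - 38134)/((420 - 35*(-69)) - 15489) = -17917/((420 + 2415) - 15489) = -17917/(2835 - 15489) = -17917/(-12654) = -17917*(-1/12654) = 943/666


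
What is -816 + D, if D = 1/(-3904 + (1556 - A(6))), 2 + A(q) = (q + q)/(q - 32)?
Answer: -24881485/30492 ≈ -816.00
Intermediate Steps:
A(q) = -2 + 2*q/(-32 + q) (A(q) = -2 + (q + q)/(q - 32) = -2 + (2*q)/(-32 + q) = -2 + 2*q/(-32 + q))
D = -13/30492 (D = 1/(-3904 + (1556 - 64/(-32 + 6))) = 1/(-3904 + (1556 - 64/(-26))) = 1/(-3904 + (1556 - 64*(-1)/26)) = 1/(-3904 + (1556 - 1*(-32/13))) = 1/(-3904 + (1556 + 32/13)) = 1/(-3904 + 20260/13) = 1/(-30492/13) = -13/30492 ≈ -0.00042634)
-816 + D = -816 - 13/30492 = -24881485/30492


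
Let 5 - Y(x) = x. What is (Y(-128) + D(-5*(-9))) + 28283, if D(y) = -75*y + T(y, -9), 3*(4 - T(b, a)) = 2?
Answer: 75133/3 ≈ 25044.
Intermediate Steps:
T(b, a) = 10/3 (T(b, a) = 4 - 1/3*2 = 4 - 2/3 = 10/3)
Y(x) = 5 - x
D(y) = 10/3 - 75*y (D(y) = -75*y + 10/3 = 10/3 - 75*y)
(Y(-128) + D(-5*(-9))) + 28283 = ((5 - 1*(-128)) + (10/3 - (-375)*(-9))) + 28283 = ((5 + 128) + (10/3 - 75*45)) + 28283 = (133 + (10/3 - 3375)) + 28283 = (133 - 10115/3) + 28283 = -9716/3 + 28283 = 75133/3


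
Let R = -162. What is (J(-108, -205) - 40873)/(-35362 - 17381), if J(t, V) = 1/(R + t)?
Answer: 11035711/14240610 ≈ 0.77495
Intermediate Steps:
J(t, V) = 1/(-162 + t)
(J(-108, -205) - 40873)/(-35362 - 17381) = (1/(-162 - 108) - 40873)/(-35362 - 17381) = (1/(-270) - 40873)/(-52743) = (-1/270 - 40873)*(-1/52743) = -11035711/270*(-1/52743) = 11035711/14240610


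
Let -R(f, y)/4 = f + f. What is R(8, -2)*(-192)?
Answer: 12288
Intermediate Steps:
R(f, y) = -8*f (R(f, y) = -4*(f + f) = -8*f)
R(8, -2)*(-192) = -8*8*(-192) = -64*(-192) = 12288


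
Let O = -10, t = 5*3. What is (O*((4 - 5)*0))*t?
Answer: 0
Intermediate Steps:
t = 15
(O*((4 - 5)*0))*t = -10*(4 - 5)*0*15 = -(-10)*0*15 = -10*0*15 = 0*15 = 0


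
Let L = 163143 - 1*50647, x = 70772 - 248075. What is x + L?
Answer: -64807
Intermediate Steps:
x = -177303
L = 112496 (L = 163143 - 50647 = 112496)
x + L = -177303 + 112496 = -64807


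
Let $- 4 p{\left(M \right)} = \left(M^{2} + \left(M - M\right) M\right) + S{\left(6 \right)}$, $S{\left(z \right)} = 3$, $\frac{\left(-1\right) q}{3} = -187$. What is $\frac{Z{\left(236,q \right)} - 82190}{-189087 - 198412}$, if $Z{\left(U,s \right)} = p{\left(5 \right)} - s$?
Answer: $\frac{82758}{387499} \approx 0.21357$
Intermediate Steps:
$q = 561$ ($q = \left(-3\right) \left(-187\right) = 561$)
$p{\left(M \right)} = - \frac{3}{4} - \frac{M^{2}}{4}$ ($p{\left(M \right)} = - \frac{\left(M^{2} + \left(M - M\right) M\right) + 3}{4} = - \frac{\left(M^{2} + 0 M\right) + 3}{4} = - \frac{\left(M^{2} + 0\right) + 3}{4} = - \frac{M^{2} + 3}{4} = - \frac{3 + M^{2}}{4} = - \frac{3}{4} - \frac{M^{2}}{4}$)
$Z{\left(U,s \right)} = -7 - s$ ($Z{\left(U,s \right)} = \left(- \frac{3}{4} - \frac{5^{2}}{4}\right) - s = \left(- \frac{3}{4} - \frac{25}{4}\right) - s = -7 - s$)
$\frac{Z{\left(236,q \right)} - 82190}{-189087 - 198412} = \frac{\left(-7 - 561\right) - 82190}{-189087 - 198412} = \frac{\left(-7 - 561\right) - 82190}{-387499} = \left(-568 - 82190\right) \left(- \frac{1}{387499}\right) = \left(-82758\right) \left(- \frac{1}{387499}\right) = \frac{82758}{387499}$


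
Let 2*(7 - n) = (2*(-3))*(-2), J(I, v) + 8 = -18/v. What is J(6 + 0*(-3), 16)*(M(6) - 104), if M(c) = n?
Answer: 7519/8 ≈ 939.88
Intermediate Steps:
J(I, v) = -8 - 18/v
n = 1 (n = 7 - 2*(-3)*(-2)/2 = 7 - (-3)*(-2) = 7 - 1/2*12 = 7 - 6 = 1)
M(c) = 1
J(6 + 0*(-3), 16)*(M(6) - 104) = (-8 - 18/16)*(1 - 104) = (-8 - 18*1/16)*(-103) = (-8 - 9/8)*(-103) = -73/8*(-103) = 7519/8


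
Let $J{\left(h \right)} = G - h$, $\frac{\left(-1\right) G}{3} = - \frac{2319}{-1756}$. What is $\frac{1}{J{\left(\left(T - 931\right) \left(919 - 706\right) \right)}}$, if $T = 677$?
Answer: $\frac{1756}{94996155} \approx 1.8485 \cdot 10^{-5}$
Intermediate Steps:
$G = - \frac{6957}{1756}$ ($G = - 3 \left(- \frac{2319}{-1756}\right) = - 3 \left(\left(-2319\right) \left(- \frac{1}{1756}\right)\right) = \left(-3\right) \frac{2319}{1756} = - \frac{6957}{1756} \approx -3.9618$)
$J{\left(h \right)} = - \frac{6957}{1756} - h$
$\frac{1}{J{\left(\left(T - 931\right) \left(919 - 706\right) \right)}} = \frac{1}{- \frac{6957}{1756} - \left(677 - 931\right) \left(919 - 706\right)} = \frac{1}{- \frac{6957}{1756} - \left(-254\right) 213} = \frac{1}{- \frac{6957}{1756} - -54102} = \frac{1}{- \frac{6957}{1756} + 54102} = \frac{1}{\frac{94996155}{1756}} = \frac{1756}{94996155}$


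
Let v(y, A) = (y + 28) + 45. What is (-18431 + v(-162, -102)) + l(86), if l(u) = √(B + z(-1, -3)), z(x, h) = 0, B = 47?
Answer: -18520 + √47 ≈ -18513.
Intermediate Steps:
v(y, A) = 73 + y (v(y, A) = (28 + y) + 45 = 73 + y)
l(u) = √47 (l(u) = √(47 + 0) = √47)
(-18431 + v(-162, -102)) + l(86) = (-18431 + (73 - 162)) + √47 = (-18431 - 89) + √47 = -18520 + √47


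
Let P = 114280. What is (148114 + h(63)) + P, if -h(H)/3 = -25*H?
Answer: 267119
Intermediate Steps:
h(H) = 75*H (h(H) = -(-75)*H = 75*H)
(148114 + h(63)) + P = (148114 + 75*63) + 114280 = (148114 + 4725) + 114280 = 152839 + 114280 = 267119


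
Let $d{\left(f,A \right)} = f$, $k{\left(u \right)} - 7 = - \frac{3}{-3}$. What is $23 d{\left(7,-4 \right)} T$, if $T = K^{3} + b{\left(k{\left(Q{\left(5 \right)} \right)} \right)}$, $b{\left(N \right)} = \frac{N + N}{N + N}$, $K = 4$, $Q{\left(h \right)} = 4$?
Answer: $10465$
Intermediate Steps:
$k{\left(u \right)} = 8$ ($k{\left(u \right)} = 7 - \frac{3}{-3} = 7 - -1 = 7 + 1 = 8$)
$b{\left(N \right)} = 1$ ($b{\left(N \right)} = \frac{2 N}{2 N} = 2 N \frac{1}{2 N} = 1$)
$T = 65$ ($T = 4^{3} + 1 = 64 + 1 = 65$)
$23 d{\left(7,-4 \right)} T = 23 \cdot 7 \cdot 65 = 161 \cdot 65 = 10465$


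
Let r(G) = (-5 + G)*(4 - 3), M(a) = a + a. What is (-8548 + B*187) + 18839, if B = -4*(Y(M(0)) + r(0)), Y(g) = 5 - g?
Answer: 10291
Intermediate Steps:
M(a) = 2*a
r(G) = -5 + G (r(G) = (-5 + G)*1 = -5 + G)
B = 0 (B = -4*((5 - 2*0) + (-5 + 0)) = -4*((5 - 1*0) - 5) = -4*((5 + 0) - 5) = -4*(5 - 5) = -4*0 = 0)
(-8548 + B*187) + 18839 = (-8548 + 0*187) + 18839 = (-8548 + 0) + 18839 = -8548 + 18839 = 10291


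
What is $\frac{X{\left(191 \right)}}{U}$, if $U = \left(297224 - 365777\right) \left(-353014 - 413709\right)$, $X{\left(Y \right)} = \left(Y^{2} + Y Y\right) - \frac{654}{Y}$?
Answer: $\frac{13935088}{10039181907429} \approx 1.3881 \cdot 10^{-6}$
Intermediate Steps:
$X{\left(Y \right)} = - \frac{654}{Y} + 2 Y^{2}$ ($X{\left(Y \right)} = \left(Y^{2} + Y^{2}\right) - \frac{654}{Y} = 2 Y^{2} - \frac{654}{Y} = - \frac{654}{Y} + 2 Y^{2}$)
$U = 52561161819$ ($U = \left(-68553\right) \left(-766723\right) = 52561161819$)
$\frac{X{\left(191 \right)}}{U} = \frac{2 \cdot \frac{1}{191} \left(-327 + 191^{3}\right)}{52561161819} = 2 \cdot \frac{1}{191} \left(-327 + 6967871\right) \frac{1}{52561161819} = 2 \cdot \frac{1}{191} \cdot 6967544 \cdot \frac{1}{52561161819} = \frac{13935088}{191} \cdot \frac{1}{52561161819} = \frac{13935088}{10039181907429}$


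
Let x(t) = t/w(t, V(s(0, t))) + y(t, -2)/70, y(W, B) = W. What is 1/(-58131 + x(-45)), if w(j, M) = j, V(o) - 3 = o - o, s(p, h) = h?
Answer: -14/813829 ≈ -1.7203e-5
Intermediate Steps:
V(o) = 3 (V(o) = 3 + (o - o) = 3 + 0 = 3)
x(t) = 1 + t/70 (x(t) = t/t + t/70 = 1 + t*(1/70) = 1 + t/70)
1/(-58131 + x(-45)) = 1/(-58131 + (1 + (1/70)*(-45))) = 1/(-58131 + (1 - 9/14)) = 1/(-58131 + 5/14) = 1/(-813829/14) = -14/813829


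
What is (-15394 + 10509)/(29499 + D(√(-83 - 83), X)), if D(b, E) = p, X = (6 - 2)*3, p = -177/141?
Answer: -229595/1386394 ≈ -0.16561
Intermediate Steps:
p = -59/47 (p = -177*1/141 = -59/47 ≈ -1.2553)
X = 12 (X = 4*3 = 12)
D(b, E) = -59/47
(-15394 + 10509)/(29499 + D(√(-83 - 83), X)) = (-15394 + 10509)/(29499 - 59/47) = -4885/1386394/47 = -4885*47/1386394 = -229595/1386394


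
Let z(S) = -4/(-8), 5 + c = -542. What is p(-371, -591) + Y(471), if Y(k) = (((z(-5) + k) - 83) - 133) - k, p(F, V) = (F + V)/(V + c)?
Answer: -244277/1138 ≈ -214.65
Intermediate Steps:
c = -547 (c = -5 - 542 = -547)
z(S) = ½ (z(S) = -4*(-⅛) = ½)
p(F, V) = (F + V)/(-547 + V) (p(F, V) = (F + V)/(V - 547) = (F + V)/(-547 + V))
Y(k) = -431/2 (Y(k) = (((½ + k) - 83) - 133) - k = ((-165/2 + k) - 133) - k = (-431/2 + k) - k = -431/2)
p(-371, -591) + Y(471) = (-371 - 591)/(-547 - 591) - 431/2 = -962/(-1138) - 431/2 = -1/1138*(-962) - 431/2 = 481/569 - 431/2 = -244277/1138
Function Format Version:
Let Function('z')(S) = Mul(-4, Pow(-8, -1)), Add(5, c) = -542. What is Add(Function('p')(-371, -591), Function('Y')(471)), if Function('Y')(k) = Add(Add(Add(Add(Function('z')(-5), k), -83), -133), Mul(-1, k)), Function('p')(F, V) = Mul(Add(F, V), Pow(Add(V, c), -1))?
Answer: Rational(-244277, 1138) ≈ -214.65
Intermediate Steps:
c = -547 (c = Add(-5, -542) = -547)
Function('z')(S) = Rational(1, 2) (Function('z')(S) = Mul(-4, Rational(-1, 8)) = Rational(1, 2))
Function('p')(F, V) = Mul(Pow(Add(-547, V), -1), Add(F, V)) (Function('p')(F, V) = Mul(Add(F, V), Pow(Add(V, -547), -1)) = Mul(Add(F, V), Pow(Add(-547, V), -1)) = Mul(Pow(Add(-547, V), -1), Add(F, V)))
Function('Y')(k) = Rational(-431, 2) (Function('Y')(k) = Add(Add(Add(Add(Rational(1, 2), k), -83), -133), Mul(-1, k)) = Add(Add(Add(Rational(-165, 2), k), -133), Mul(-1, k)) = Add(Add(Rational(-431, 2), k), Mul(-1, k)) = Rational(-431, 2))
Add(Function('p')(-371, -591), Function('Y')(471)) = Add(Mul(Pow(Add(-547, -591), -1), Add(-371, -591)), Rational(-431, 2)) = Add(Mul(Pow(-1138, -1), -962), Rational(-431, 2)) = Add(Mul(Rational(-1, 1138), -962), Rational(-431, 2)) = Add(Rational(481, 569), Rational(-431, 2)) = Rational(-244277, 1138)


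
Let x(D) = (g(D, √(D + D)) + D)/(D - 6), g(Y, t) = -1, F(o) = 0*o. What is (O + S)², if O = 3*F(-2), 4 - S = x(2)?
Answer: 289/16 ≈ 18.063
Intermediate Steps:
F(o) = 0
x(D) = (-1 + D)/(-6 + D) (x(D) = (-1 + D)/(D - 6) = (-1 + D)/(-6 + D))
S = 17/4 (S = 4 - (-1 + 2)/(-6 + 2) = 4 - 1/(-4) = 4 - (-1)/4 = 4 - 1*(-¼) = 4 + ¼ = 17/4 ≈ 4.2500)
O = 0 (O = 3*0 = 0)
(O + S)² = (0 + 17/4)² = (17/4)² = 289/16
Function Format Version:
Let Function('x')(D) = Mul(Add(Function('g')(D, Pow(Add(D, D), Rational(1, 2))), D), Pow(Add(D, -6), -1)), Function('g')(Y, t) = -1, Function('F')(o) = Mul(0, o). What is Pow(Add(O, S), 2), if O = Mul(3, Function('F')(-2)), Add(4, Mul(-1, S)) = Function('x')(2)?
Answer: Rational(289, 16) ≈ 18.063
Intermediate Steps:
Function('F')(o) = 0
Function('x')(D) = Mul(Pow(Add(-6, D), -1), Add(-1, D)) (Function('x')(D) = Mul(Add(-1, D), Pow(Add(D, -6), -1)) = Mul(Add(-1, D), Pow(Add(-6, D), -1)) = Mul(Pow(Add(-6, D), -1), Add(-1, D)))
S = Rational(17, 4) (S = Add(4, Mul(-1, Mul(Pow(Add(-6, 2), -1), Add(-1, 2)))) = Add(4, Mul(-1, Mul(Pow(-4, -1), 1))) = Add(4, Mul(-1, Mul(Rational(-1, 4), 1))) = Add(4, Mul(-1, Rational(-1, 4))) = Add(4, Rational(1, 4)) = Rational(17, 4) ≈ 4.2500)
O = 0 (O = Mul(3, 0) = 0)
Pow(Add(O, S), 2) = Pow(Add(0, Rational(17, 4)), 2) = Pow(Rational(17, 4), 2) = Rational(289, 16)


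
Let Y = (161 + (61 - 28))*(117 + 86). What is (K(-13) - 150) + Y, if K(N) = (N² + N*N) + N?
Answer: 39557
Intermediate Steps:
K(N) = N + 2*N² (K(N) = (N² + N²) + N = 2*N² + N = N + 2*N²)
Y = 39382 (Y = (161 + 33)*203 = 194*203 = 39382)
(K(-13) - 150) + Y = (-13*(1 + 2*(-13)) - 150) + 39382 = (-13*(1 - 26) - 150) + 39382 = (-13*(-25) - 150) + 39382 = (325 - 150) + 39382 = 175 + 39382 = 39557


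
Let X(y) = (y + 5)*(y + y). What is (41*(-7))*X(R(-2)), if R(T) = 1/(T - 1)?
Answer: 8036/9 ≈ 892.89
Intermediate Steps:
R(T) = 1/(-1 + T)
X(y) = 2*y*(5 + y) (X(y) = (5 + y)*(2*y) = 2*y*(5 + y))
(41*(-7))*X(R(-2)) = (41*(-7))*(2*(5 + 1/(-1 - 2))/(-1 - 2)) = -574*(5 + 1/(-3))/(-3) = -574*(-1)*(5 - 1/3)/3 = -574*(-1)*14/(3*3) = -287*(-28/9) = 8036/9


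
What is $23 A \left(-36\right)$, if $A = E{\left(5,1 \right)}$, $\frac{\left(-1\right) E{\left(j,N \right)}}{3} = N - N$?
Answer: $0$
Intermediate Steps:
$E{\left(j,N \right)} = 0$ ($E{\left(j,N \right)} = - 3 \left(N - N\right) = \left(-3\right) 0 = 0$)
$A = 0$
$23 A \left(-36\right) = 23 \cdot 0 \left(-36\right) = 0 \left(-36\right) = 0$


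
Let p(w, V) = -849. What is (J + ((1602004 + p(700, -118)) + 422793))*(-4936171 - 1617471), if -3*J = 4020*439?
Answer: -9408985175696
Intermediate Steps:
J = -588260 (J = -1340*439 = -⅓*1764780 = -588260)
(J + ((1602004 + p(700, -118)) + 422793))*(-4936171 - 1617471) = (-588260 + ((1602004 - 849) + 422793))*(-4936171 - 1617471) = (-588260 + (1601155 + 422793))*(-6553642) = (-588260 + 2023948)*(-6553642) = 1435688*(-6553642) = -9408985175696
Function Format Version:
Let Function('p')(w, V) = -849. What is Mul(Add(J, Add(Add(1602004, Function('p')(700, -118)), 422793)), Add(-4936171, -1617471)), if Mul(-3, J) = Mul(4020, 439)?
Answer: -9408985175696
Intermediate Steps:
J = -588260 (J = Mul(Rational(-1, 3), Mul(4020, 439)) = Mul(Rational(-1, 3), 1764780) = -588260)
Mul(Add(J, Add(Add(1602004, Function('p')(700, -118)), 422793)), Add(-4936171, -1617471)) = Mul(Add(-588260, Add(Add(1602004, -849), 422793)), Add(-4936171, -1617471)) = Mul(Add(-588260, Add(1601155, 422793)), -6553642) = Mul(Add(-588260, 2023948), -6553642) = Mul(1435688, -6553642) = -9408985175696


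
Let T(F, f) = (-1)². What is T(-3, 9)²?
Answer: 1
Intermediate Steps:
T(F, f) = 1
T(-3, 9)² = 1² = 1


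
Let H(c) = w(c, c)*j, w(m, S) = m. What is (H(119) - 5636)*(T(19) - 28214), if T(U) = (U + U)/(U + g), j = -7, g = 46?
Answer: 11863317968/65 ≈ 1.8251e+8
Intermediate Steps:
T(U) = 2*U/(46 + U) (T(U) = (U + U)/(U + 46) = (2*U)/(46 + U) = 2*U/(46 + U))
H(c) = -7*c (H(c) = c*(-7) = -7*c)
(H(119) - 5636)*(T(19) - 28214) = (-7*119 - 5636)*(2*19/(46 + 19) - 28214) = (-833 - 5636)*(2*19/65 - 28214) = -6469*(2*19*(1/65) - 28214) = -6469*(38/65 - 28214) = -6469*(-1833872/65) = 11863317968/65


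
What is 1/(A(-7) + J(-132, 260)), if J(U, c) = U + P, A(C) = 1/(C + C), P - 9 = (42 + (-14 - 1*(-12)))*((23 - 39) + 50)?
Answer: 14/17317 ≈ 0.00080845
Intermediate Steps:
P = 1369 (P = 9 + (42 + (-14 - 1*(-12)))*((23 - 39) + 50) = 9 + (42 + (-14 + 12))*(-16 + 50) = 9 + (42 - 2)*34 = 9 + 40*34 = 9 + 1360 = 1369)
A(C) = 1/(2*C)
J(U, c) = 1369 + U (J(U, c) = U + 1369 = 1369 + U)
1/(A(-7) + J(-132, 260)) = 1/((½)/(-7) + (1369 - 132)) = 1/((½)*(-⅐) + 1237) = 1/(-1/14 + 1237) = 1/(17317/14) = 14/17317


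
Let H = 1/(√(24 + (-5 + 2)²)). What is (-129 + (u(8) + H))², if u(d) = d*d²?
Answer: (12639 + √33)²/1089 ≈ 1.4682e+5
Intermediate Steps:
H = √33/33 (H = 1/(√(24 + (-3)²)) = 1/(√(24 + 9)) = 1/(√33) = √33/33 ≈ 0.17408)
u(d) = d³
(-129 + (u(8) + H))² = (-129 + (8³ + √33/33))² = (-129 + (512 + √33/33))² = (383 + √33/33)²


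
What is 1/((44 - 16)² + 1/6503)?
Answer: 6503/5098353 ≈ 0.0012755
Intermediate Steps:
1/((44 - 16)² + 1/6503) = 1/(28² + 1/6503) = 1/(784 + 1/6503) = 1/(5098353/6503) = 6503/5098353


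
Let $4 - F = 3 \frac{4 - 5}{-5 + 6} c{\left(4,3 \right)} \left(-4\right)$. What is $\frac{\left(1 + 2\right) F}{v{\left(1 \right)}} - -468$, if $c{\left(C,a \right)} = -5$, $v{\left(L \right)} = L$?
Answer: $660$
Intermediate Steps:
$F = 64$ ($F = 4 - 3 \frac{4 - 5}{-5 + 6} \left(-5\right) \left(-4\right) = 4 - 3 \left(- 1^{-1}\right) \left(-5\right) \left(-4\right) = 4 - 3 \left(\left(-1\right) 1\right) \left(-5\right) \left(-4\right) = 4 - 3 \left(-1\right) \left(-5\right) \left(-4\right) = 4 - \left(-3\right) \left(-5\right) \left(-4\right) = 4 - 15 \left(-4\right) = 4 - -60 = 4 + 60 = 64$)
$\frac{\left(1 + 2\right) F}{v{\left(1 \right)}} - -468 = \frac{\left(1 + 2\right) 64}{1} - -468 = 1 \cdot 3 \cdot 64 + 468 = 1 \cdot 192 + 468 = 192 + 468 = 660$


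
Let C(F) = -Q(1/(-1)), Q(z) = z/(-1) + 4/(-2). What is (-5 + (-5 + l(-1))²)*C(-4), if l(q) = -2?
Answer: 44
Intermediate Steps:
Q(z) = -2 - z (Q(z) = z*(-1) + 4*(-½) = -z - 2 = -2 - z)
C(F) = 1 (C(F) = -(-2 - 1/(-1)) = -(-2 - (-1)) = -(-2 - 1*(-1)) = -(-2 + 1) = -1*(-1) = 1)
(-5 + (-5 + l(-1))²)*C(-4) = (-5 + (-5 - 2)²)*1 = (-5 + (-7)²)*1 = (-5 + 49)*1 = 44*1 = 44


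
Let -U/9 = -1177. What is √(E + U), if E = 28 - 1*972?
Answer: √9649 ≈ 98.229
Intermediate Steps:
U = 10593 (U = -9*(-1177) = 10593)
E = -944 (E = 28 - 972 = -944)
√(E + U) = √(-944 + 10593) = √9649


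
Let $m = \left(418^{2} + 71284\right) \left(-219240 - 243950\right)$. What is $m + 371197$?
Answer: $-113948074323$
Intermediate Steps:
$m = -113948445520$ ($m = \left(174724 + 71284\right) \left(-463190\right) = 246008 \left(-463190\right) = -113948445520$)
$m + 371197 = -113948445520 + 371197 = -113948074323$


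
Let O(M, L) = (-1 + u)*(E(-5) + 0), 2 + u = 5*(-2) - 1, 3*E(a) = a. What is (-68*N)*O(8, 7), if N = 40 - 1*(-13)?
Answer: -252280/3 ≈ -84093.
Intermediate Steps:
E(a) = a/3
N = 53 (N = 40 + 13 = 53)
u = -13 (u = -2 + (5*(-2) - 1) = -2 + (-10 - 1) = -2 - 11 = -13)
O(M, L) = 70/3 (O(M, L) = (-1 - 13)*((⅓)*(-5) + 0) = -14*(-5/3 + 0) = -14*(-5/3) = 70/3)
(-68*N)*O(8, 7) = -68*53*(70/3) = -3604*70/3 = -252280/3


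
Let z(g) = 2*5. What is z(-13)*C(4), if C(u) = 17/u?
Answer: 85/2 ≈ 42.500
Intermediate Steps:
z(g) = 10
z(-13)*C(4) = 10*(17/4) = 85/2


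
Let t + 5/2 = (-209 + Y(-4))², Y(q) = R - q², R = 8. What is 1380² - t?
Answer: 3714627/2 ≈ 1.8573e+6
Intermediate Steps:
Y(q) = 8 - q²
t = 94173/2 (t = -5/2 + (-209 + (8 - 1*(-4)²))² = -5/2 + (-209 + (8 - 1*16))² = -5/2 + (-209 + (8 - 16))² = -5/2 + (-209 - 8)² = -5/2 + (-217)² = -5/2 + 47089 = 94173/2 ≈ 47087.)
1380² - t = 1380² - 1*94173/2 = 1904400 - 94173/2 = 3714627/2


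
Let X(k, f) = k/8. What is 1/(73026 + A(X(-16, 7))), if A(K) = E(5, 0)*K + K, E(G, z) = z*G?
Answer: 1/73024 ≈ 1.3694e-5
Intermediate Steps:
E(G, z) = G*z
X(k, f) = k/8 (X(k, f) = k*(1/8) = k/8)
A(K) = K (A(K) = (5*0)*K + K = 0*K + K = 0 + K = K)
1/(73026 + A(X(-16, 7))) = 1/(73026 + (1/8)*(-16)) = 1/(73026 - 2) = 1/73024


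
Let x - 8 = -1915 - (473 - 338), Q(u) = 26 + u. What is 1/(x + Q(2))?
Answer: -1/2014 ≈ -0.00049652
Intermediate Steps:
x = -2042 (x = 8 + (-1915 - (473 - 338)) = 8 + (-1915 - 1*135) = 8 + (-1915 - 135) = 8 - 2050 = -2042)
1/(x + Q(2)) = 1/(-2042 + (26 + 2)) = 1/(-2042 + 28) = 1/(-2014) = -1/2014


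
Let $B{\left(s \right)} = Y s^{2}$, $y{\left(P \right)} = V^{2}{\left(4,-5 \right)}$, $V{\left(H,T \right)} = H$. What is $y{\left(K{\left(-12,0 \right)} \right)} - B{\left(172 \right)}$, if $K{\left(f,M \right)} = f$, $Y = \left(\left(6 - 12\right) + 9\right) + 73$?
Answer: $-2248368$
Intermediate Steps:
$Y = 76$ ($Y = \left(-6 + 9\right) + 73 = 3 + 73 = 76$)
$y{\left(P \right)} = 16$ ($y{\left(P \right)} = 4^{2} = 16$)
$B{\left(s \right)} = 76 s^{2}$
$y{\left(K{\left(-12,0 \right)} \right)} - B{\left(172 \right)} = 16 - 76 \cdot 172^{2} = 16 - 76 \cdot 29584 = 16 - 2248384 = -2248368$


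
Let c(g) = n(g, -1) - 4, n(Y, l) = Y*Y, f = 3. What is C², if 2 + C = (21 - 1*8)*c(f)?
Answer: 3969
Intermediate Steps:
n(Y, l) = Y²
c(g) = -4 + g² (c(g) = g² - 4 = -4 + g²)
C = 63 (C = -2 + (21 - 1*8)*(-4 + 3²) = -2 + (21 - 8)*(-4 + 9) = -2 + 13*5 = -2 + 65 = 63)
C² = 63² = 3969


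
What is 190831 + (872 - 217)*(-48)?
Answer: 159391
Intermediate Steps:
190831 + (872 - 217)*(-48) = 190831 + 655*(-48) = 190831 - 31440 = 159391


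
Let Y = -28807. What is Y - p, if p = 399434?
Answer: -428241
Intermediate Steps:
Y - p = -28807 - 1*399434 = -28807 - 399434 = -428241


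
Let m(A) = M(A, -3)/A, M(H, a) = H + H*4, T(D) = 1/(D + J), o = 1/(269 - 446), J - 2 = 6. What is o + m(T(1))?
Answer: 884/177 ≈ 4.9943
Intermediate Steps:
J = 8 (J = 2 + 6 = 8)
o = -1/177 (o = 1/(-177) = -1/177 ≈ -0.0056497)
T(D) = 1/(8 + D) (T(D) = 1/(D + 8) = 1/(8 + D))
M(H, a) = 5*H (M(H, a) = H + 4*H = 5*H)
m(A) = 5 (m(A) = (5*A)/A = 5)
o + m(T(1)) = -1/177 + 5 = 884/177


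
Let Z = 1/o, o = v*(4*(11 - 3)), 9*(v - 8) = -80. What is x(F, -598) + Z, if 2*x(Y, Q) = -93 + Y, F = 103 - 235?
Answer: -28809/256 ≈ -112.54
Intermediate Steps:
F = -132
v = -8/9 (v = 8 + (⅑)*(-80) = 8 - 80/9 = -8/9 ≈ -0.88889)
x(Y, Q) = -93/2 + Y/2 (x(Y, Q) = (-93 + Y)/2 = -93/2 + Y/2)
o = -256/9 (o = -32*(11 - 3)/9 = -32*8/9 = -8/9*32 = -256/9 ≈ -28.444)
Z = -9/256 (Z = 1/(-256/9) = -9/256 ≈ -0.035156)
x(F, -598) + Z = (-93/2 + (½)*(-132)) - 9/256 = (-93/2 - 66) - 9/256 = -225/2 - 9/256 = -28809/256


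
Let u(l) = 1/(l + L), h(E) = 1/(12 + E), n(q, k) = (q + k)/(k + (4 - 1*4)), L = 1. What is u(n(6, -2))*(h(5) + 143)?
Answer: -2432/17 ≈ -143.06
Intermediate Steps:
n(q, k) = (k + q)/k (n(q, k) = (k + q)/(k + (4 - 4)) = (k + q)/(k + 0) = (k + q)/k)
u(l) = 1/(1 + l) (u(l) = 1/(l + 1) = 1/(1 + l))
u(n(6, -2))*(h(5) + 143) = (1/(12 + 5) + 143)/(1 + (-2 + 6)/(-2)) = (1/17 + 143)/(1 - ½*4) = (1/17 + 143)/(1 - 2) = (2432/17)/(-1) = -1*2432/17 = -2432/17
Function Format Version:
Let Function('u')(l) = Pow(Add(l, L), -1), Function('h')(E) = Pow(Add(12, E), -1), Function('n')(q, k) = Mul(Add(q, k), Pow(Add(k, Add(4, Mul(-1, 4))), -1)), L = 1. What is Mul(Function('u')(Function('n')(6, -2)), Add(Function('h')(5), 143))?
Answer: Rational(-2432, 17) ≈ -143.06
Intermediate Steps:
Function('n')(q, k) = Mul(Pow(k, -1), Add(k, q)) (Function('n')(q, k) = Mul(Add(k, q), Pow(Add(k, Add(4, -4)), -1)) = Mul(Add(k, q), Pow(Add(k, 0), -1)) = Mul(Add(k, q), Pow(k, -1)) = Mul(Pow(k, -1), Add(k, q)))
Function('u')(l) = Pow(Add(1, l), -1) (Function('u')(l) = Pow(Add(l, 1), -1) = Pow(Add(1, l), -1))
Mul(Function('u')(Function('n')(6, -2)), Add(Function('h')(5), 143)) = Mul(Pow(Add(1, Mul(Pow(-2, -1), Add(-2, 6))), -1), Add(Pow(Add(12, 5), -1), 143)) = Mul(Pow(Add(1, Mul(Rational(-1, 2), 4)), -1), Add(Pow(17, -1), 143)) = Mul(Pow(Add(1, -2), -1), Add(Rational(1, 17), 143)) = Mul(Pow(-1, -1), Rational(2432, 17)) = Mul(-1, Rational(2432, 17)) = Rational(-2432, 17)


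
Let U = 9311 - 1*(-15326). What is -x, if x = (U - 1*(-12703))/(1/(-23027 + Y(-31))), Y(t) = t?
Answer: 860985720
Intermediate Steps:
U = 24637 (U = 9311 + 15326 = 24637)
x = -860985720 (x = (24637 - 1*(-12703))/(1/(-23027 - 31)) = (24637 + 12703)/(1/(-23058)) = 37340/(-1/23058) = 37340*(-23058) = -860985720)
-x = -1*(-860985720) = 860985720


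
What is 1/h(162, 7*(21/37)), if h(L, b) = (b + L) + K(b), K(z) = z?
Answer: 37/6288 ≈ 0.0058842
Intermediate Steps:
h(L, b) = L + 2*b (h(L, b) = (b + L) + b = (L + b) + b = L + 2*b)
1/h(162, 7*(21/37)) = 1/(162 + 2*(7*(21/37))) = 1/(162 + 2*(147/37)) = 1/(162 + 294/37) = 1/(6288/37) = 37/6288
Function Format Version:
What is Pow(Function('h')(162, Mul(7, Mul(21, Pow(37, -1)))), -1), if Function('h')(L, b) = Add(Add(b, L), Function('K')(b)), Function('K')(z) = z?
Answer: Rational(37, 6288) ≈ 0.0058842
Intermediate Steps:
Function('h')(L, b) = Add(L, Mul(2, b)) (Function('h')(L, b) = Add(Add(b, L), b) = Add(Add(L, b), b) = Add(L, Mul(2, b)))
Pow(Function('h')(162, Mul(7, Mul(21, Pow(37, -1)))), -1) = Pow(Add(162, Mul(2, Mul(7, Mul(21, Pow(37, -1))))), -1) = Pow(Add(162, Mul(2, Mul(7, Mul(21, Rational(1, 37))))), -1) = Pow(Add(162, Mul(2, Mul(7, Rational(21, 37)))), -1) = Pow(Add(162, Mul(2, Rational(147, 37))), -1) = Pow(Add(162, Rational(294, 37)), -1) = Pow(Rational(6288, 37), -1) = Rational(37, 6288)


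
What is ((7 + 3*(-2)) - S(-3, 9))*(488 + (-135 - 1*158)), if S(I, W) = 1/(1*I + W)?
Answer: 325/2 ≈ 162.50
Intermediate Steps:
S(I, W) = 1/(I + W)
((7 + 3*(-2)) - S(-3, 9))*(488 + (-135 - 1*158)) = ((7 + 3*(-2)) - 1/(-3 + 9))*(488 + (-135 - 1*158)) = ((7 - 6) - 1/6)*(488 + (-135 - 158)) = (1 - 1*⅙)*(488 - 293) = (1 - ⅙)*195 = (⅚)*195 = 325/2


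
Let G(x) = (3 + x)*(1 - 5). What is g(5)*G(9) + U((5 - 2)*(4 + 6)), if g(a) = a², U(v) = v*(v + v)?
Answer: 600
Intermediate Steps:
G(x) = -12 - 4*x (G(x) = (3 + x)*(-4) = -12 - 4*x)
U(v) = 2*v² (U(v) = v*(2*v) = 2*v²)
g(5)*G(9) + U((5 - 2)*(4 + 6)) = 5²*(-12 - 4*9) + 2*((5 - 2)*(4 + 6))² = 25*(-12 - 36) + 2*(3*10)² = 25*(-48) + 2*30² = -1200 + 2*900 = -1200 + 1800 = 600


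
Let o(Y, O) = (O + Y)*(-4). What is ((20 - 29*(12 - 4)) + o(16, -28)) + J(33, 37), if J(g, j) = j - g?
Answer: -160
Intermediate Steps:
o(Y, O) = -4*O - 4*Y
((20 - 29*(12 - 4)) + o(16, -28)) + J(33, 37) = ((20 - 29*(12 - 4)) + (-4*(-28) - 4*16)) + (37 - 1*33) = ((20 - 29*8) + (112 - 64)) + (37 - 33) = ((20 - 232) + 48) + 4 = (-212 + 48) + 4 = -164 + 4 = -160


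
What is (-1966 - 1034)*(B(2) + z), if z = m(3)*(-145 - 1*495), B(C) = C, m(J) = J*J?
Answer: 17274000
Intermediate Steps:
m(J) = J²
z = -5760 (z = 3²*(-145 - 1*495) = 9*(-145 - 495) = 9*(-640) = -5760)
(-1966 - 1034)*(B(2) + z) = (-1966 - 1034)*(2 - 5760) = -3000*(-5758) = 17274000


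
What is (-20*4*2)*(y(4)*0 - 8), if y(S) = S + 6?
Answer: 1280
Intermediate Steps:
y(S) = 6 + S
(-20*4*2)*(y(4)*0 - 8) = (-20*4*2)*((6 + 4)*0 - 8) = (-160)*(10*0 - 8) = (-20*8)*(0 - 8) = -160*(-8) = 1280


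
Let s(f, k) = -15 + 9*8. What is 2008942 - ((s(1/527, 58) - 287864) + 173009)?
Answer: 2123740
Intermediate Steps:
s(f, k) = 57 (s(f, k) = -15 + 72 = 57)
2008942 - ((s(1/527, 58) - 287864) + 173009) = 2008942 - ((57 - 287864) + 173009) = 2008942 - (-287807 + 173009) = 2008942 - 1*(-114798) = 2008942 + 114798 = 2123740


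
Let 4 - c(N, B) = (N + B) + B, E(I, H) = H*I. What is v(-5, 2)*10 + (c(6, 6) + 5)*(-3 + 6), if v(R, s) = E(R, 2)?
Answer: -127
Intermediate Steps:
v(R, s) = 2*R
c(N, B) = 4 - N - 2*B (c(N, B) = 4 - ((N + B) + B) = 4 - ((B + N) + B) = 4 - (N + 2*B) = 4 + (-N - 2*B) = 4 - N - 2*B)
v(-5, 2)*10 + (c(6, 6) + 5)*(-3 + 6) = (2*(-5))*10 + ((4 - 1*6 - 2*6) + 5)*(-3 + 6) = -10*10 + ((4 - 6 - 12) + 5)*3 = -100 + (-14 + 5)*3 = -100 - 9*3 = -100 - 27 = -127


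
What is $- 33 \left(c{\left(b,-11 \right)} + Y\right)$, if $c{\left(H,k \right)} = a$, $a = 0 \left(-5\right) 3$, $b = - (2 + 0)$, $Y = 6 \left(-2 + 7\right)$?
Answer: $-990$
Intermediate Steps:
$Y = 30$ ($Y = 6 \cdot 5 = 30$)
$b = -2$ ($b = \left(-1\right) 2 = -2$)
$a = 0$ ($a = 0 \cdot 3 = 0$)
$c{\left(H,k \right)} = 0$
$- 33 \left(c{\left(b,-11 \right)} + Y\right) = - 33 \left(0 + 30\right) = \left(-33\right) 30 = -990$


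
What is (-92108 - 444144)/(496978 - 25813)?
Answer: -536252/471165 ≈ -1.1381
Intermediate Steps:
(-92108 - 444144)/(496978 - 25813) = -536252/471165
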